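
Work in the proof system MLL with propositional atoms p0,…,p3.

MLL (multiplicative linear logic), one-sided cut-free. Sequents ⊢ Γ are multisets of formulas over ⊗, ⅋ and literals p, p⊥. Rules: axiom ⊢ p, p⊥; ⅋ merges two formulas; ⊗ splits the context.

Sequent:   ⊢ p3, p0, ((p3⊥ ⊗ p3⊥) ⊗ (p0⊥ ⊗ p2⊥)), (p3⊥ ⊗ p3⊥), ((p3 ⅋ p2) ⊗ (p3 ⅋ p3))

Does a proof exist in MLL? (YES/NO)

Derivation trace:
[⊗]  ⊢ p3, p0, ((p3⊥ ⊗ p3⊥) ⊗ (p0⊥ ⊗ p2⊥)), (p3⊥ ⊗ p3⊥), ((p3 ⅋ p2) ⊗ (p3 ⅋ p3))
  [⅋]  ⊢ p3, p0, ((p3⊥ ⊗ p3⊥) ⊗ (p0⊥ ⊗ p2⊥)), (p3 ⅋ p2)
    [⊗]  ⊢ p3, p3, p0, p2, ((p3⊥ ⊗ p3⊥) ⊗ (p0⊥ ⊗ p2⊥))
      [⊗]  ⊢ p3, p3, (p3⊥ ⊗ p3⊥)
        [Ax]  ⊢ p3, p3⊥
        [Ax]  ⊢ p3, p3⊥
      [⊗]  ⊢ p0, p2, (p0⊥ ⊗ p2⊥)
        [Ax]  ⊢ p0, p0⊥
        [Ax]  ⊢ p2, p2⊥
  [⅋]  ⊢ (p3⊥ ⊗ p3⊥), (p3 ⅋ p3)
    [⊗]  ⊢ p3, p3, (p3⊥ ⊗ p3⊥)
      [Ax]  ⊢ p3, p3⊥
      [Ax]  ⊢ p3, p3⊥

Result: YES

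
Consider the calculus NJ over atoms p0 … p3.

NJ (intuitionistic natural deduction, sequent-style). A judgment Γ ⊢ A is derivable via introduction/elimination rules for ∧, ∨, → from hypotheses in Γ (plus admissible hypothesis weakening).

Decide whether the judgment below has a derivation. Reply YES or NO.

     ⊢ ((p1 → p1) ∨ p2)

Derivation trace:
[∨I₁]  ⊢ ((p1 → p1) ∨ p2)
  [→I]  ⊢ (p1 → p1)
    [Ax] p1 ⊢ p1

Result: YES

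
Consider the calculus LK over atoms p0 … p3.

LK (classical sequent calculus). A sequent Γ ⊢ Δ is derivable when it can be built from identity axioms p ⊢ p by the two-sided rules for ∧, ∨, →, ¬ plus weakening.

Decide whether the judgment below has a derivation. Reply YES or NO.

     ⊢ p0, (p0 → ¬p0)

Derivation (root first):
[→R]  ⊢ p0, (p0 → ¬p0)
  [¬R] p0 ⊢ p0, ¬p0
    [WL] p0, p0 ⊢ p0
      [Ax] p0 ⊢ p0

Result: YES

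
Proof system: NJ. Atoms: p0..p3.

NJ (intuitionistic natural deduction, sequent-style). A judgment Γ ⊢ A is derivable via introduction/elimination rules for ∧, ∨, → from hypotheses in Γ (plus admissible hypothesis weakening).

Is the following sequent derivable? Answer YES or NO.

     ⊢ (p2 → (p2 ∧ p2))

Derivation (root first):
[→I]  ⊢ (p2 → (p2 ∧ p2))
  [∧I] p2 ⊢ (p2 ∧ p2)
    [Ax] p2 ⊢ p2
    [Ax] p2 ⊢ p2

Result: YES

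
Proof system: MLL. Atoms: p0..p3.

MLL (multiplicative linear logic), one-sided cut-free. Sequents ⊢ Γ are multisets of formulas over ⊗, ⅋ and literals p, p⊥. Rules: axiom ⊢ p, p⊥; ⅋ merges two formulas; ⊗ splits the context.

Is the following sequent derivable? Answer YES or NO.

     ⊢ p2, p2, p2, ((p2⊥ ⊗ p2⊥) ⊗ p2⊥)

Derivation trace:
[⊗]  ⊢ p2, p2, p2, ((p2⊥ ⊗ p2⊥) ⊗ p2⊥)
  [⊗]  ⊢ p2, p2, (p2⊥ ⊗ p2⊥)
    [Ax]  ⊢ p2, p2⊥
    [Ax]  ⊢ p2, p2⊥
  [Ax]  ⊢ p2, p2⊥

Result: YES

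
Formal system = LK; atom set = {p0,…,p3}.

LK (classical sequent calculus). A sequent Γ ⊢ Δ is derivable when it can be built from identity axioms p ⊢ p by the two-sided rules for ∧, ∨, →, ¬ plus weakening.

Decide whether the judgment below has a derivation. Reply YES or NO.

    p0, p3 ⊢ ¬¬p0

Derivation (root first):
[WL] p0, p3 ⊢ ¬¬p0
  [¬R] p0 ⊢ ¬¬p0
    [¬L] p0, ¬p0 ⊢ 
      [Ax] p0 ⊢ p0

Result: YES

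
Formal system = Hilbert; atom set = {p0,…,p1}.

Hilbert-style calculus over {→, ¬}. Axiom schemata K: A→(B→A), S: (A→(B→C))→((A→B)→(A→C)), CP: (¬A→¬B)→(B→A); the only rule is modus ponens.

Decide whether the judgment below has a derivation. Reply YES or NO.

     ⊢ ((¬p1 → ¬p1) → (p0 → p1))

Enumerate valuations to refute Γ ⊢ Δ:
  v=00: Γ:[] Δ:[((¬p1 → ¬p1) → (p0 → p1))=T] refutes=False
  v=01: Γ:[] Δ:[((¬p1 → ¬p1) → (p0 → p1))=T] refutes=False
  v=10: Γ:[] Δ:[((¬p1 → ¬p1) → (p0 → p1))=F] refutes=True  ← countermodel

Result: NO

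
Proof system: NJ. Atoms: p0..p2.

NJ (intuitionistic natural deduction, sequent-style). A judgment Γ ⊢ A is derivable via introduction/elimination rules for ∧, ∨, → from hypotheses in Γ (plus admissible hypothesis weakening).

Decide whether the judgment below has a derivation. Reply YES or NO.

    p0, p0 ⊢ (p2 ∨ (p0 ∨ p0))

Proof tree:
[∨I₂] p0, p0 ⊢ (p2 ∨ (p0 ∨ p0))
  [∨I₁] p0, p0 ⊢ (p0 ∨ p0)
    [Wk] p0, p0 ⊢ p0
      [Ax] p0 ⊢ p0

Result: YES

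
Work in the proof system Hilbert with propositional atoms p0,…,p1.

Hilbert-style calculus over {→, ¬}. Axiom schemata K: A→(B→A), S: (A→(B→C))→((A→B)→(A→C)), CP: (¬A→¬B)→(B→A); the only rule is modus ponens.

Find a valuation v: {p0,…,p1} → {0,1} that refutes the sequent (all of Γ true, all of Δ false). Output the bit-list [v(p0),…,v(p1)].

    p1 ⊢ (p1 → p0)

Truth-table refutation:
  v=00: Γ:[p1=F] Δ:[(p1 → p0)=T] refutes=False
  v=01: Γ:[p1=T] Δ:[(p1 → p0)=F] refutes=True  ← countermodel

Result: [0, 1]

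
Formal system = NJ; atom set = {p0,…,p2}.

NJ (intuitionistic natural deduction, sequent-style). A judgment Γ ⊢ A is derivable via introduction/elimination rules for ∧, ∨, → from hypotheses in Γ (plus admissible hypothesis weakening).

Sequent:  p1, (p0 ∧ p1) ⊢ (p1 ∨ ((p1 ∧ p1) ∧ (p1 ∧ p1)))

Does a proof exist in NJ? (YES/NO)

Derivation (root first):
[∨I₂] p1, (p0 ∧ p1) ⊢ (p1 ∨ ((p1 ∧ p1) ∧ (p1 ∧ p1)))
  [∧I] p1, (p0 ∧ p1) ⊢ ((p1 ∧ p1) ∧ (p1 ∧ p1))
    [∧I] p1, (p0 ∧ p1) ⊢ (p1 ∧ p1)
      [Wk] p1, (p0 ∧ p1) ⊢ p1
        [Ax] p1 ⊢ p1
      [Wk] p1, (p0 ∧ p1) ⊢ p1
        [Ax] p1 ⊢ p1
    [∧I] p1, (p0 ∧ p1) ⊢ (p1 ∧ p1)
      [Wk] p1, (p0 ∧ p1) ⊢ p1
        [Ax] p1 ⊢ p1
      [Ax] p1 ⊢ p1

Result: YES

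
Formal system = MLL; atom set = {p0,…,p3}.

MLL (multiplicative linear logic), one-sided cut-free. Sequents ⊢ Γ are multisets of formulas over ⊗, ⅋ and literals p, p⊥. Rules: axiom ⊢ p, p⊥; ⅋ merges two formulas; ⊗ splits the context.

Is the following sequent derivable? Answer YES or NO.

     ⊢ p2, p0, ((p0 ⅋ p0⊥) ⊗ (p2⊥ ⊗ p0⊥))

Derivation (root first):
[⊗]  ⊢ p2, p0, ((p0 ⅋ p0⊥) ⊗ (p2⊥ ⊗ p0⊥))
  [⅋]  ⊢ (p0 ⅋ p0⊥)
    [Ax]  ⊢ p0, p0⊥
  [⊗]  ⊢ p2, p0, (p2⊥ ⊗ p0⊥)
    [Ax]  ⊢ p2, p2⊥
    [Ax]  ⊢ p0, p0⊥

Result: YES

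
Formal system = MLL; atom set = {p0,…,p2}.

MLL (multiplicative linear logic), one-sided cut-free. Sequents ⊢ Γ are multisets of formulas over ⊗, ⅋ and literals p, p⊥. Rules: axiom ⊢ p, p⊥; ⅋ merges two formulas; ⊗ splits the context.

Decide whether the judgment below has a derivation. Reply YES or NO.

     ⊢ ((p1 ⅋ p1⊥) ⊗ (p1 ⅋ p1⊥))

Derivation trace:
[⊗]  ⊢ ((p1 ⅋ p1⊥) ⊗ (p1 ⅋ p1⊥))
  [⅋]  ⊢ (p1 ⅋ p1⊥)
    [Ax]  ⊢ p1, p1⊥
  [⅋]  ⊢ (p1 ⅋ p1⊥)
    [Ax]  ⊢ p1, p1⊥

Result: YES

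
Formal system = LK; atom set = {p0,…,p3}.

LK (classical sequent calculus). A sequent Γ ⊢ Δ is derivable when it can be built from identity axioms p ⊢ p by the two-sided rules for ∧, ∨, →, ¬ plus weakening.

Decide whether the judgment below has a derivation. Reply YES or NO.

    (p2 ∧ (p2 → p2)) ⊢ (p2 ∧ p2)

Derivation (root first):
[∧R] (p2 ∧ (p2 → p2)) ⊢ (p2 ∧ p2)
  [∧L] (p2 ∧ (p2 → p2)) ⊢ p2
    [→L] p2, (p2 → p2) ⊢ p2
      [Ax] p2 ⊢ p2
      [Ax] p2 ⊢ p2
  [∧L] (p2 ∧ (p2 → p2)) ⊢ p2
    [→L] p2, (p2 → p2) ⊢ p2
      [Ax] p2 ⊢ p2
      [Ax] p2 ⊢ p2

Result: YES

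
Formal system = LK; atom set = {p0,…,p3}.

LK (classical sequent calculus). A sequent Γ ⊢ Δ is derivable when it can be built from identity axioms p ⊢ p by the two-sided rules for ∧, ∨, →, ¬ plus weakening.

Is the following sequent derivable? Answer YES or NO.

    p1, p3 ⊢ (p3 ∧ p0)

Enumerate valuations to refute Γ ⊢ Δ:
  v=0000: Γ:[p1=F, p3=F] Δ:[(p3 ∧ p0)=F] refutes=False
  v=0001: Γ:[p1=F, p3=T] Δ:[(p3 ∧ p0)=F] refutes=False
  v=0010: Γ:[p1=F, p3=F] Δ:[(p3 ∧ p0)=F] refutes=False
  v=0011: Γ:[p1=F, p3=T] Δ:[(p3 ∧ p0)=F] refutes=False
  v=0100: Γ:[p1=T, p3=F] Δ:[(p3 ∧ p0)=F] refutes=False
  v=0101: Γ:[p1=T, p3=T] Δ:[(p3 ∧ p0)=F] refutes=True  ← countermodel

Result: NO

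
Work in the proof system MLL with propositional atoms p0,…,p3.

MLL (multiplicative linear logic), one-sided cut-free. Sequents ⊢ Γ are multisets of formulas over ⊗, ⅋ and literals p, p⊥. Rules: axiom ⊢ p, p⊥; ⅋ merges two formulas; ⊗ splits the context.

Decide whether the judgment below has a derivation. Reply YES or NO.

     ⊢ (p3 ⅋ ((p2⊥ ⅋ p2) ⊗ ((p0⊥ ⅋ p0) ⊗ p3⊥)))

Derivation trace:
[⅋]  ⊢ (p3 ⅋ ((p2⊥ ⅋ p2) ⊗ ((p0⊥ ⅋ p0) ⊗ p3⊥)))
  [⊗]  ⊢ p3, ((p2⊥ ⅋ p2) ⊗ ((p0⊥ ⅋ p0) ⊗ p3⊥))
    [⅋]  ⊢ (p2⊥ ⅋ p2)
      [Ax]  ⊢ p2, p2⊥
    [⊗]  ⊢ p3, ((p0⊥ ⅋ p0) ⊗ p3⊥)
      [⅋]  ⊢ (p0⊥ ⅋ p0)
        [Ax]  ⊢ p0, p0⊥
      [Ax]  ⊢ p3, p3⊥

Result: YES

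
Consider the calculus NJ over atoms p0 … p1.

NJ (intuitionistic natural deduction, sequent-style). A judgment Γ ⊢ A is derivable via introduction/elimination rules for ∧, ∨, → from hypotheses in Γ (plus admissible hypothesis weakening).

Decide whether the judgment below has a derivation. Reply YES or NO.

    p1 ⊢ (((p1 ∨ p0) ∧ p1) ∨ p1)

Proof tree:
[∨I₁] p1 ⊢ (((p1 ∨ p0) ∧ p1) ∨ p1)
  [∧I] p1 ⊢ ((p1 ∨ p0) ∧ p1)
    [∨I₁] p1 ⊢ (p1 ∨ p0)
      [Ax] p1 ⊢ p1
    [Ax] p1 ⊢ p1

Result: YES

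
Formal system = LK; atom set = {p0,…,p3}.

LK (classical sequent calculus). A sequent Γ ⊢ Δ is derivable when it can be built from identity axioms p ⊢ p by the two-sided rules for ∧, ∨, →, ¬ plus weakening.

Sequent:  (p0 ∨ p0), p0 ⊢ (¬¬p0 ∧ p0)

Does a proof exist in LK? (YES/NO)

Derivation trace:
[∧R] (p0 ∨ p0), p0 ⊢ (¬¬p0 ∧ p0)
  [¬R] (p0 ∨ p0) ⊢ ¬¬p0
    [¬L] (p0 ∨ p0), ¬p0 ⊢ 
      [∨L] (p0 ∨ p0) ⊢ p0
        [Ax] p0 ⊢ p0
        [Ax] p0 ⊢ p0
  [Ax] p0 ⊢ p0

Result: YES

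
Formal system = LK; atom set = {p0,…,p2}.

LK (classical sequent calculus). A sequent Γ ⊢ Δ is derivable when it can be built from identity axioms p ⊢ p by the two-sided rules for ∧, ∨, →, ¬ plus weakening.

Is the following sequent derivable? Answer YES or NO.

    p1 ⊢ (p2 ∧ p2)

Search for a countermodel by truth-table:
  v=000: Γ:[p1=F] Δ:[(p2 ∧ p2)=F] refutes=False
  v=001: Γ:[p1=F] Δ:[(p2 ∧ p2)=T] refutes=False
  v=010: Γ:[p1=T] Δ:[(p2 ∧ p2)=F] refutes=True  ← countermodel

Result: NO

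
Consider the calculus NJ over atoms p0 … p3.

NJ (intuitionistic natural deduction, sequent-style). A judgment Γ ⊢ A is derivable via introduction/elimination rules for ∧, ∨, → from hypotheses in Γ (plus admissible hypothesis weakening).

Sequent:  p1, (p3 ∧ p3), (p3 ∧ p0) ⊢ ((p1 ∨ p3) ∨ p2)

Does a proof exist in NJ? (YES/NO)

Derivation (root first):
[Wk] p1, (p3 ∧ p3), (p3 ∧ p0) ⊢ ((p1 ∨ p3) ∨ p2)
  [Wk] p1, (p3 ∧ p3) ⊢ ((p1 ∨ p3) ∨ p2)
    [∨I₁] p1 ⊢ ((p1 ∨ p3) ∨ p2)
      [∨I₁] p1 ⊢ (p1 ∨ p3)
        [Ax] p1 ⊢ p1

Result: YES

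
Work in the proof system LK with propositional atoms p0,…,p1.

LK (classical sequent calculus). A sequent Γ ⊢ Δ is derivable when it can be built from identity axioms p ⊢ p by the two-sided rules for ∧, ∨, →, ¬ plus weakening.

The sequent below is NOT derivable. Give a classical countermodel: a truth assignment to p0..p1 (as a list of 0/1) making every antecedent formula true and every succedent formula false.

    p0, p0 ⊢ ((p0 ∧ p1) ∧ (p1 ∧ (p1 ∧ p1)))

Enumerate valuations to refute Γ ⊢ Δ:
  v=00: Γ:[p0=F, p0=F] Δ:[((p0 ∧ p1) ∧ (p1 ∧ (p1 ∧ p1)))=F] refutes=False
  v=01: Γ:[p0=F, p0=F] Δ:[((p0 ∧ p1) ∧ (p1 ∧ (p1 ∧ p1)))=F] refutes=False
  v=10: Γ:[p0=T, p0=T] Δ:[((p0 ∧ p1) ∧ (p1 ∧ (p1 ∧ p1)))=F] refutes=True  ← countermodel

Result: [1, 0]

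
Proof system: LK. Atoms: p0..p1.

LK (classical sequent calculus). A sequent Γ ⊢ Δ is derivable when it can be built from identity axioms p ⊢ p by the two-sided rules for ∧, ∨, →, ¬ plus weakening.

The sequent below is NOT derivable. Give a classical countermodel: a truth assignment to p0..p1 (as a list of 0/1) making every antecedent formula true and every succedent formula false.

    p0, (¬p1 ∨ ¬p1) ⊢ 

Search for a countermodel by truth-table:
  v=00: Γ:[p0=F, (¬p1 ∨ ¬p1)=T] Δ:[] refutes=False
  v=01: Γ:[p0=F, (¬p1 ∨ ¬p1)=F] Δ:[] refutes=False
  v=10: Γ:[p0=T, (¬p1 ∨ ¬p1)=T] Δ:[] refutes=True  ← countermodel

Result: [1, 0]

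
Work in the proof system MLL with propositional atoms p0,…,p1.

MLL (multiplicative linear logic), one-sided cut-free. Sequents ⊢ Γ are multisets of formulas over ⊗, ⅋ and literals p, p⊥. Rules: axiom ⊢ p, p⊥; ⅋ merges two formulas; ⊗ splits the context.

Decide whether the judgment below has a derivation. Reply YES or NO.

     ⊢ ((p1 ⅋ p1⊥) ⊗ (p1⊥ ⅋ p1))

Derivation trace:
[⊗]  ⊢ ((p1 ⅋ p1⊥) ⊗ (p1⊥ ⅋ p1))
  [⅋]  ⊢ (p1 ⅋ p1⊥)
    [Ax]  ⊢ p1, p1⊥
  [⅋]  ⊢ (p1⊥ ⅋ p1)
    [Ax]  ⊢ p1, p1⊥

Result: YES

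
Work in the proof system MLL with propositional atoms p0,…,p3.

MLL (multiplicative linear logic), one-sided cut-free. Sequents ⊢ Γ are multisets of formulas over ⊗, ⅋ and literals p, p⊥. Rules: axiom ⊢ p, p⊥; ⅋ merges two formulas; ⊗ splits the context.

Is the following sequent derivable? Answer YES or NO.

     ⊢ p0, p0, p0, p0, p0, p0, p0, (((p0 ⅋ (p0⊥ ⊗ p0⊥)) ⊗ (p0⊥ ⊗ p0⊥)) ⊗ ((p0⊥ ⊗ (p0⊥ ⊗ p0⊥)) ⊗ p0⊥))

Derivation trace:
[⊗]  ⊢ p0, p0, p0, p0, p0, p0, p0, (((p0 ⅋ (p0⊥ ⊗ p0⊥)) ⊗ (p0⊥ ⊗ p0⊥)) ⊗ ((p0⊥ ⊗ (p0⊥ ⊗ p0⊥)) ⊗ p0⊥))
  [⊗]  ⊢ p0, p0, p0, ((p0 ⅋ (p0⊥ ⊗ p0⊥)) ⊗ (p0⊥ ⊗ p0⊥))
    [⅋]  ⊢ p0, (p0 ⅋ (p0⊥ ⊗ p0⊥))
      [⊗]  ⊢ p0, p0, (p0⊥ ⊗ p0⊥)
        [Ax]  ⊢ p0, p0⊥
        [Ax]  ⊢ p0, p0⊥
    [⊗]  ⊢ p0, p0, (p0⊥ ⊗ p0⊥)
      [Ax]  ⊢ p0, p0⊥
      [Ax]  ⊢ p0, p0⊥
  [⊗]  ⊢ p0, p0, p0, p0, ((p0⊥ ⊗ (p0⊥ ⊗ p0⊥)) ⊗ p0⊥)
    [⊗]  ⊢ p0, p0, p0, (p0⊥ ⊗ (p0⊥ ⊗ p0⊥))
      [Ax]  ⊢ p0, p0⊥
      [⊗]  ⊢ p0, p0, (p0⊥ ⊗ p0⊥)
        [Ax]  ⊢ p0, p0⊥
        [Ax]  ⊢ p0, p0⊥
    [Ax]  ⊢ p0, p0⊥

Result: YES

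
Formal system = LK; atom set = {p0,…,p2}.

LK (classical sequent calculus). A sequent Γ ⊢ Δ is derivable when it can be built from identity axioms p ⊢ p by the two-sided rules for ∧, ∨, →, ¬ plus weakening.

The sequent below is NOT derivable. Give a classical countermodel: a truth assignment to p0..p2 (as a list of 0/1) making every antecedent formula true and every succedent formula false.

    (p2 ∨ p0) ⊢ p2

Enumerate valuations to refute Γ ⊢ Δ:
  v=000: Γ:[(p2 ∨ p0)=F] Δ:[p2=F] refutes=False
  v=001: Γ:[(p2 ∨ p0)=T] Δ:[p2=T] refutes=False
  v=010: Γ:[(p2 ∨ p0)=F] Δ:[p2=F] refutes=False
  v=011: Γ:[(p2 ∨ p0)=T] Δ:[p2=T] refutes=False
  v=100: Γ:[(p2 ∨ p0)=T] Δ:[p2=F] refutes=True  ← countermodel

Result: [1, 0, 0]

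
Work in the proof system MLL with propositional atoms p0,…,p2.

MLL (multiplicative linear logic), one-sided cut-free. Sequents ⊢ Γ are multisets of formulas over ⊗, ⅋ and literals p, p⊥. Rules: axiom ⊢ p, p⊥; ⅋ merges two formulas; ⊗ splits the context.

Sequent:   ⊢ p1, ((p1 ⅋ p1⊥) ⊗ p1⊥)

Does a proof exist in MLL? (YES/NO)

Derivation trace:
[⊗]  ⊢ p1, ((p1 ⅋ p1⊥) ⊗ p1⊥)
  [⅋]  ⊢ (p1 ⅋ p1⊥)
    [Ax]  ⊢ p1, p1⊥
  [Ax]  ⊢ p1, p1⊥

Result: YES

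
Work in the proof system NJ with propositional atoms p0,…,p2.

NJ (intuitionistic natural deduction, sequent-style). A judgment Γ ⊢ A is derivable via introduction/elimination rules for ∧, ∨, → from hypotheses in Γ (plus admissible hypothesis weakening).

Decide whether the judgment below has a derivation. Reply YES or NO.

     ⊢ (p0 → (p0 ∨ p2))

Proof tree:
[→I]  ⊢ (p0 → (p0 ∨ p2))
  [∨I₁] p0 ⊢ (p0 ∨ p2)
    [Ax] p0 ⊢ p0

Result: YES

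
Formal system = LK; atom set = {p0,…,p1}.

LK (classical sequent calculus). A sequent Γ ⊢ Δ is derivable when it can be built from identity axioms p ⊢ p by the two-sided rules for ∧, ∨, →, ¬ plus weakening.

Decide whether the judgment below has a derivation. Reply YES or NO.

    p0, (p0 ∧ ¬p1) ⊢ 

Enumerate valuations to refute Γ ⊢ Δ:
  v=00: Γ:[p0=F, (p0 ∧ ¬p1)=F] Δ:[] refutes=False
  v=01: Γ:[p0=F, (p0 ∧ ¬p1)=F] Δ:[] refutes=False
  v=10: Γ:[p0=T, (p0 ∧ ¬p1)=T] Δ:[] refutes=True  ← countermodel

Result: NO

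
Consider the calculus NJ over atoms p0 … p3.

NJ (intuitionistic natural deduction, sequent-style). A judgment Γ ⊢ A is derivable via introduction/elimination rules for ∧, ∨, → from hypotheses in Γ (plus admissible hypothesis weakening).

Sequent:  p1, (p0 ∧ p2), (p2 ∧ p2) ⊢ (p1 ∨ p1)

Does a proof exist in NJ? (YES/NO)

Derivation trace:
[Wk] p1, (p0 ∧ p2), (p2 ∧ p2) ⊢ (p1 ∨ p1)
  [Wk] p1, (p0 ∧ p2) ⊢ (p1 ∨ p1)
    [∨I₂] p1 ⊢ (p1 ∨ p1)
      [Ax] p1 ⊢ p1

Result: YES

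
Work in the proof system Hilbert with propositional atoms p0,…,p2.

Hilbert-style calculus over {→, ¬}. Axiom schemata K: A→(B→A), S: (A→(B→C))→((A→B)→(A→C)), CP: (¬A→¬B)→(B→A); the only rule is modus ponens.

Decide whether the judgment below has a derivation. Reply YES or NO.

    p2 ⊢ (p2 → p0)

Truth-table refutation:
  v=000: Γ:[p2=F] Δ:[(p2 → p0)=T] refutes=False
  v=001: Γ:[p2=T] Δ:[(p2 → p0)=F] refutes=True  ← countermodel

Result: NO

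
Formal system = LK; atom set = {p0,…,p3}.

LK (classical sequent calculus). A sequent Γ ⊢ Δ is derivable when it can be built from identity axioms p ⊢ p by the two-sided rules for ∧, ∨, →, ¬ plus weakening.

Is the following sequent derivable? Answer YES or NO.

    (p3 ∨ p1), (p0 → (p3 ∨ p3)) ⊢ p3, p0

Enumerate valuations to refute Γ ⊢ Δ:
  v=0000: Γ:[(p3 ∨ p1)=F, (p0 → (p3 ∨ p3))=T] Δ:[p3=F, p0=F] refutes=False
  v=0001: Γ:[(p3 ∨ p1)=T, (p0 → (p3 ∨ p3))=T] Δ:[p3=T, p0=F] refutes=False
  v=0010: Γ:[(p3 ∨ p1)=F, (p0 → (p3 ∨ p3))=T] Δ:[p3=F, p0=F] refutes=False
  v=0011: Γ:[(p3 ∨ p1)=T, (p0 → (p3 ∨ p3))=T] Δ:[p3=T, p0=F] refutes=False
  v=0100: Γ:[(p3 ∨ p1)=T, (p0 → (p3 ∨ p3))=T] Δ:[p3=F, p0=F] refutes=True  ← countermodel

Result: NO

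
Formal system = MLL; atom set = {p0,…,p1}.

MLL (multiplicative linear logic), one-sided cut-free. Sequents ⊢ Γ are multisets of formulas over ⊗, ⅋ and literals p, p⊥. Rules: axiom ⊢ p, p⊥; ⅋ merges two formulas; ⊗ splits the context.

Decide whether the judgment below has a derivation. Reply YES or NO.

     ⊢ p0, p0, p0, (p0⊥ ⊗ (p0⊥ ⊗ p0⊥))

Derivation trace:
[⊗]  ⊢ p0, p0, p0, (p0⊥ ⊗ (p0⊥ ⊗ p0⊥))
  [Ax]  ⊢ p0, p0⊥
  [⊗]  ⊢ p0, p0, (p0⊥ ⊗ p0⊥)
    [Ax]  ⊢ p0, p0⊥
    [Ax]  ⊢ p0, p0⊥

Result: YES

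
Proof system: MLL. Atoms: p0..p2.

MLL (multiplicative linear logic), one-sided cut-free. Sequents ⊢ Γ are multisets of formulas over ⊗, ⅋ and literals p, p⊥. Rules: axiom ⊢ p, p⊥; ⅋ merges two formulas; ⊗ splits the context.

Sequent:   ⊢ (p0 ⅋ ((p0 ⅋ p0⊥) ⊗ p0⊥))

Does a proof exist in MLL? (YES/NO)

Proof tree:
[⅋]  ⊢ (p0 ⅋ ((p0 ⅋ p0⊥) ⊗ p0⊥))
  [⊗]  ⊢ p0, ((p0 ⅋ p0⊥) ⊗ p0⊥)
    [⅋]  ⊢ (p0 ⅋ p0⊥)
      [Ax]  ⊢ p0, p0⊥
    [Ax]  ⊢ p0, p0⊥

Result: YES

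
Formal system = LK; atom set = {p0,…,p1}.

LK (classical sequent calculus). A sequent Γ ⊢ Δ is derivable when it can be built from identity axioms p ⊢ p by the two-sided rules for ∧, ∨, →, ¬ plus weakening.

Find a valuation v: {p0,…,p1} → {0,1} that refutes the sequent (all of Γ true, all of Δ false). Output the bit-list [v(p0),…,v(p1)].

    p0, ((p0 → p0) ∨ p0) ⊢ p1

Truth-table refutation:
  v=00: Γ:[p0=F, ((p0 → p0) ∨ p0)=T] Δ:[p1=F] refutes=False
  v=01: Γ:[p0=F, ((p0 → p0) ∨ p0)=T] Δ:[p1=T] refutes=False
  v=10: Γ:[p0=T, ((p0 → p0) ∨ p0)=T] Δ:[p1=F] refutes=True  ← countermodel

Result: [1, 0]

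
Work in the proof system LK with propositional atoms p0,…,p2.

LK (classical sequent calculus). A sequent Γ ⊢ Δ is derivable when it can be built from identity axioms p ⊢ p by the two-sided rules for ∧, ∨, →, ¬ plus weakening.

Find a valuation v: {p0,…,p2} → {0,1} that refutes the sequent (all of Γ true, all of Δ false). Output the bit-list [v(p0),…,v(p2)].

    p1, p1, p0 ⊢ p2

Enumerate valuations to refute Γ ⊢ Δ:
  v=000: Γ:[p1=F, p1=F, p0=F] Δ:[p2=F] refutes=False
  v=001: Γ:[p1=F, p1=F, p0=F] Δ:[p2=T] refutes=False
  v=010: Γ:[p1=T, p1=T, p0=F] Δ:[p2=F] refutes=False
  v=011: Γ:[p1=T, p1=T, p0=F] Δ:[p2=T] refutes=False
  v=100: Γ:[p1=F, p1=F, p0=T] Δ:[p2=F] refutes=False
  v=101: Γ:[p1=F, p1=F, p0=T] Δ:[p2=T] refutes=False
  v=110: Γ:[p1=T, p1=T, p0=T] Δ:[p2=F] refutes=True  ← countermodel

Result: [1, 1, 0]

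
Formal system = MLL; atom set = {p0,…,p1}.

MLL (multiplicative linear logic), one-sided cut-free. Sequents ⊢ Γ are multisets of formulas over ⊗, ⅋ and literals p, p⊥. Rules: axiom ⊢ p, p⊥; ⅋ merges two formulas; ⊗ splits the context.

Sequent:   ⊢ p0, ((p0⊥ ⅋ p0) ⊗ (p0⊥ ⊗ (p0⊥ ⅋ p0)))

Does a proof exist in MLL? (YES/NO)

Proof tree:
[⊗]  ⊢ p0, ((p0⊥ ⅋ p0) ⊗ (p0⊥ ⊗ (p0⊥ ⅋ p0)))
  [⅋]  ⊢ (p0⊥ ⅋ p0)
    [Ax]  ⊢ p0, p0⊥
  [⊗]  ⊢ p0, (p0⊥ ⊗ (p0⊥ ⅋ p0))
    [Ax]  ⊢ p0, p0⊥
    [⅋]  ⊢ (p0⊥ ⅋ p0)
      [Ax]  ⊢ p0, p0⊥

Result: YES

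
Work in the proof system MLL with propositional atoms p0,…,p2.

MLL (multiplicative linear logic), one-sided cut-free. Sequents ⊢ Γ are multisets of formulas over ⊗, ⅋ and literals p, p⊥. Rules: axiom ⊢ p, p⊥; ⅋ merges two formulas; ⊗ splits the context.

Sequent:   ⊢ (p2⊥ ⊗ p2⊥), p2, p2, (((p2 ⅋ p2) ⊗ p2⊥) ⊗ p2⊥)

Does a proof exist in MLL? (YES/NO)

Derivation (root first):
[⊗]  ⊢ (p2⊥ ⊗ p2⊥), p2, p2, (((p2 ⅋ p2) ⊗ p2⊥) ⊗ p2⊥)
  [⊗]  ⊢ (p2⊥ ⊗ p2⊥), p2, ((p2 ⅋ p2) ⊗ p2⊥)
    [⅋]  ⊢ (p2⊥ ⊗ p2⊥), (p2 ⅋ p2)
      [⊗]  ⊢ p2, p2, (p2⊥ ⊗ p2⊥)
        [Ax]  ⊢ p2, p2⊥
        [Ax]  ⊢ p2, p2⊥
    [Ax]  ⊢ p2, p2⊥
  [Ax]  ⊢ p2, p2⊥

Result: YES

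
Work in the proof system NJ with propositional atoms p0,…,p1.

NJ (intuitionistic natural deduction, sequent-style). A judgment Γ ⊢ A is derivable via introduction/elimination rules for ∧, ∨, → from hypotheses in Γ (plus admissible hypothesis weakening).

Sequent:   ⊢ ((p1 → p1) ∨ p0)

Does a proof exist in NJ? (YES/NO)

Derivation (root first):
[∨I₁]  ⊢ ((p1 → p1) ∨ p0)
  [→I]  ⊢ (p1 → p1)
    [Ax] p1 ⊢ p1

Result: YES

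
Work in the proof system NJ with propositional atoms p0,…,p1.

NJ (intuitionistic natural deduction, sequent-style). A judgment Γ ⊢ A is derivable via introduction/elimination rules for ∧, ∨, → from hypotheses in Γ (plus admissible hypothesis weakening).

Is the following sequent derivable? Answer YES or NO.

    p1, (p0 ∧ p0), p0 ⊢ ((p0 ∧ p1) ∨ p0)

Proof tree:
[∨I₁] p1, (p0 ∧ p0), p0 ⊢ ((p0 ∧ p1) ∨ p0)
  [∧I] p1, (p0 ∧ p0), p0 ⊢ (p0 ∧ p1)
    [Ax] p0 ⊢ p0
    [Wk] p1, (p0 ∧ p0) ⊢ p1
      [Ax] p1 ⊢ p1

Result: YES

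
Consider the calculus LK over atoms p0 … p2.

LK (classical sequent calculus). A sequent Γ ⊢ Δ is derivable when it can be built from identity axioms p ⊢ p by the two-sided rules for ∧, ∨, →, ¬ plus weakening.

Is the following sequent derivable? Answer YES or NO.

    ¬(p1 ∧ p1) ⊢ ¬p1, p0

Derivation (root first):
[WR] ¬(p1 ∧ p1) ⊢ ¬p1, p0
  [¬R] ¬(p1 ∧ p1) ⊢ ¬p1
    [¬L] p1, ¬(p1 ∧ p1) ⊢ 
      [∧R] p1 ⊢ (p1 ∧ p1)
        [Ax] p1 ⊢ p1
        [Ax] p1 ⊢ p1

Result: YES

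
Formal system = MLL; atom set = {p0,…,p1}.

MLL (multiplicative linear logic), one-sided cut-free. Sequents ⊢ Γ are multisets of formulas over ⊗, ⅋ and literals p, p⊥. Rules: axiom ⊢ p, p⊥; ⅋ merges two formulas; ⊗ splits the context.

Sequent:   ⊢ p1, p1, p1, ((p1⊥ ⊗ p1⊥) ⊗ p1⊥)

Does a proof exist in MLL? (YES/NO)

Proof tree:
[⊗]  ⊢ p1, p1, p1, ((p1⊥ ⊗ p1⊥) ⊗ p1⊥)
  [⊗]  ⊢ p1, p1, (p1⊥ ⊗ p1⊥)
    [Ax]  ⊢ p1, p1⊥
    [Ax]  ⊢ p1, p1⊥
  [Ax]  ⊢ p1, p1⊥

Result: YES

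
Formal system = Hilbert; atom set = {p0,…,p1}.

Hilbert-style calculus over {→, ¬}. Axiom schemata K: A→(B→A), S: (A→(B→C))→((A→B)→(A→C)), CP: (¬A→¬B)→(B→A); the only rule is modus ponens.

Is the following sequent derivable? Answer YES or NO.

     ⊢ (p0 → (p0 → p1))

Search for a countermodel by truth-table:
  v=00: Γ:[] Δ:[(p0 → (p0 → p1))=T] refutes=False
  v=01: Γ:[] Δ:[(p0 → (p0 → p1))=T] refutes=False
  v=10: Γ:[] Δ:[(p0 → (p0 → p1))=F] refutes=True  ← countermodel

Result: NO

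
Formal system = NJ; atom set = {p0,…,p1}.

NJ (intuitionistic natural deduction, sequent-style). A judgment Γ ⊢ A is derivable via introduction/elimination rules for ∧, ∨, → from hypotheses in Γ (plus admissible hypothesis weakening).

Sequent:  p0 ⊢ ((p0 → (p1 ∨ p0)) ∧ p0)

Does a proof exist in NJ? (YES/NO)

Proof tree:
[∧I] p0 ⊢ ((p0 → (p1 ∨ p0)) ∧ p0)
  [→I]  ⊢ (p0 → (p1 ∨ p0))
    [∨I₂] p0 ⊢ (p1 ∨ p0)
      [Ax] p0 ⊢ p0
  [Ax] p0 ⊢ p0

Result: YES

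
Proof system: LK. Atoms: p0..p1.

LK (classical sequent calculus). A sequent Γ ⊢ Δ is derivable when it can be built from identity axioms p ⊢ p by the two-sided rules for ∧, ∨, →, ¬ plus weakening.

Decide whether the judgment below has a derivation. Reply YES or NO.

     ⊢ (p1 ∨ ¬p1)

Derivation trace:
[∨R]  ⊢ (p1 ∨ ¬p1)
  [¬R]  ⊢ p1, ¬p1
    [Ax] p1 ⊢ p1

Result: YES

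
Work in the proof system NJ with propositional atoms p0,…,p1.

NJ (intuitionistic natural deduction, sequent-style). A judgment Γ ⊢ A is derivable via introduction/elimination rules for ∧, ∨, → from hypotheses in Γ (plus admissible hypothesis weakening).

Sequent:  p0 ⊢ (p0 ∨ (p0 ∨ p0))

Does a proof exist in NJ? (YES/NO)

Proof tree:
[∨I₂] p0 ⊢ (p0 ∨ (p0 ∨ p0))
  [∨I₂] p0 ⊢ (p0 ∨ p0)
    [Ax] p0 ⊢ p0

Result: YES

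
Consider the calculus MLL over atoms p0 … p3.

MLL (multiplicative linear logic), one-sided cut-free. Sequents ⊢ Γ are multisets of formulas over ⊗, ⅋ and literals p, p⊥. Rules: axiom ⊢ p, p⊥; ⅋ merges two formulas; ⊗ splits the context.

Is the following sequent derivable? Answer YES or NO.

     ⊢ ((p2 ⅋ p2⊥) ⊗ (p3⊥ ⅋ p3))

Derivation trace:
[⊗]  ⊢ ((p2 ⅋ p2⊥) ⊗ (p3⊥ ⅋ p3))
  [⅋]  ⊢ (p2 ⅋ p2⊥)
    [Ax]  ⊢ p2, p2⊥
  [⅋]  ⊢ (p3⊥ ⅋ p3)
    [Ax]  ⊢ p3, p3⊥

Result: YES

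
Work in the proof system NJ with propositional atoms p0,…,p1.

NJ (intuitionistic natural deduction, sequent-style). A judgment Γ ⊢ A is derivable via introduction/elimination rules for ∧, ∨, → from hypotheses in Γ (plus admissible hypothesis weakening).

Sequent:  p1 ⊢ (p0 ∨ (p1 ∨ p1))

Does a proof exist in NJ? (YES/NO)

Derivation (root first):
[∨I₂] p1 ⊢ (p0 ∨ (p1 ∨ p1))
  [∨I₁] p1 ⊢ (p1 ∨ p1)
    [Ax] p1 ⊢ p1

Result: YES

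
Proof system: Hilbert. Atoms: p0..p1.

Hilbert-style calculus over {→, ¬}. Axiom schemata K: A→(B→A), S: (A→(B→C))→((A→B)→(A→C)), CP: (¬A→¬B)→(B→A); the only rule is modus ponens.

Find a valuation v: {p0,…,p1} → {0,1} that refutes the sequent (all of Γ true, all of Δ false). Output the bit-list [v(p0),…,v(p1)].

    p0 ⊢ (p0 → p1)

Search for a countermodel by truth-table:
  v=00: Γ:[p0=F] Δ:[(p0 → p1)=T] refutes=False
  v=01: Γ:[p0=F] Δ:[(p0 → p1)=T] refutes=False
  v=10: Γ:[p0=T] Δ:[(p0 → p1)=F] refutes=True  ← countermodel

Result: [1, 0]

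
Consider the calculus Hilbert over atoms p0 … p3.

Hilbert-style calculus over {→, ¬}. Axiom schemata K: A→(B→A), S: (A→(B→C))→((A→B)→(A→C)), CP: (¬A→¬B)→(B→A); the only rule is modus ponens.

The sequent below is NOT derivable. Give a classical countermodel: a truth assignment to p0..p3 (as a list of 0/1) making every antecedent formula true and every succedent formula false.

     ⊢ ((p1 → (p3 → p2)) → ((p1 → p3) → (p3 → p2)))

Truth-table refutation:
  v=0000: Γ:[] Δ:[((p1 → (p3 → p2)) → ((p1 → p3) → (p3 → p2)))=T] refutes=False
  v=0001: Γ:[] Δ:[((p1 → (p3 → p2)) → ((p1 → p3) → (p3 → p2)))=F] refutes=True  ← countermodel

Result: [0, 0, 0, 1]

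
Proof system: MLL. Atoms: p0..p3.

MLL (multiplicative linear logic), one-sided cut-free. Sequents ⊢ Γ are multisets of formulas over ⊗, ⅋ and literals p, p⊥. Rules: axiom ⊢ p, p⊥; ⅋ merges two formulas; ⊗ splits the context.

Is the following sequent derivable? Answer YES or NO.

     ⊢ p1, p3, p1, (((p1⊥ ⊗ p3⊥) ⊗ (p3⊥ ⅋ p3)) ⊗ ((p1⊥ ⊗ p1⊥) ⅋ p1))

Derivation (root first):
[⊗]  ⊢ p1, p3, p1, (((p1⊥ ⊗ p3⊥) ⊗ (p3⊥ ⅋ p3)) ⊗ ((p1⊥ ⊗ p1⊥) ⅋ p1))
  [⊗]  ⊢ p1, p3, ((p1⊥ ⊗ p3⊥) ⊗ (p3⊥ ⅋ p3))
    [⊗]  ⊢ p1, p3, (p1⊥ ⊗ p3⊥)
      [Ax]  ⊢ p1, p1⊥
      [Ax]  ⊢ p3, p3⊥
    [⅋]  ⊢ (p3⊥ ⅋ p3)
      [Ax]  ⊢ p3, p3⊥
  [⅋]  ⊢ p1, ((p1⊥ ⊗ p1⊥) ⅋ p1)
    [⊗]  ⊢ p1, p1, (p1⊥ ⊗ p1⊥)
      [Ax]  ⊢ p1, p1⊥
      [Ax]  ⊢ p1, p1⊥

Result: YES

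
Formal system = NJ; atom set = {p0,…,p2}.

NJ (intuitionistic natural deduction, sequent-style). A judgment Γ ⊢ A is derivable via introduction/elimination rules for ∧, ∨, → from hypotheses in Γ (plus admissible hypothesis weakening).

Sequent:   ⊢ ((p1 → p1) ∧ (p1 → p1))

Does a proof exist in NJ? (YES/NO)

Derivation (root first):
[∧I]  ⊢ ((p1 → p1) ∧ (p1 → p1))
  [→I]  ⊢ (p1 → p1)
    [Ax] p1 ⊢ p1
  [→I]  ⊢ (p1 → p1)
    [Ax] p1 ⊢ p1

Result: YES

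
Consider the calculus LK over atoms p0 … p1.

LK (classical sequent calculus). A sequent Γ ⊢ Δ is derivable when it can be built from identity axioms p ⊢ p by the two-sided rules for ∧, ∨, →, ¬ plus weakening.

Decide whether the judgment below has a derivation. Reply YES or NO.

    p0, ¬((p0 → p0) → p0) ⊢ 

Derivation (root first):
[¬L] p0, ¬((p0 → p0) → p0) ⊢ 
  [→R] p0 ⊢ ((p0 → p0) → p0)
    [→L] p0, (p0 → p0) ⊢ p0
      [Ax] p0 ⊢ p0
      [Ax] p0 ⊢ p0

Result: YES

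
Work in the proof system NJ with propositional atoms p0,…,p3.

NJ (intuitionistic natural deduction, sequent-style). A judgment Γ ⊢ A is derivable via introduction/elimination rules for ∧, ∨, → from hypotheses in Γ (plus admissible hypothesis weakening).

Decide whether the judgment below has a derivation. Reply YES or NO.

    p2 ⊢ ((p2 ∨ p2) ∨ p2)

Derivation (root first):
[∨I₁] p2 ⊢ ((p2 ∨ p2) ∨ p2)
  [∨I₁] p2 ⊢ (p2 ∨ p2)
    [Ax] p2 ⊢ p2

Result: YES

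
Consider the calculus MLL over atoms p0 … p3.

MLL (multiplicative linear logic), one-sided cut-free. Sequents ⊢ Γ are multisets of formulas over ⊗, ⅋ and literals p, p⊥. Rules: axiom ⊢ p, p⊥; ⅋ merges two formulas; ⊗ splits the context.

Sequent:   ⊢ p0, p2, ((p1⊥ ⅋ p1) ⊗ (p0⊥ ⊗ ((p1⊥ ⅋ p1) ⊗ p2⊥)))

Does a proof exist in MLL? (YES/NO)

Proof tree:
[⊗]  ⊢ p0, p2, ((p1⊥ ⅋ p1) ⊗ (p0⊥ ⊗ ((p1⊥ ⅋ p1) ⊗ p2⊥)))
  [⅋]  ⊢ (p1⊥ ⅋ p1)
    [Ax]  ⊢ p1, p1⊥
  [⊗]  ⊢ p0, p2, (p0⊥ ⊗ ((p1⊥ ⅋ p1) ⊗ p2⊥))
    [Ax]  ⊢ p0, p0⊥
    [⊗]  ⊢ p2, ((p1⊥ ⅋ p1) ⊗ p2⊥)
      [⅋]  ⊢ (p1⊥ ⅋ p1)
        [Ax]  ⊢ p1, p1⊥
      [Ax]  ⊢ p2, p2⊥

Result: YES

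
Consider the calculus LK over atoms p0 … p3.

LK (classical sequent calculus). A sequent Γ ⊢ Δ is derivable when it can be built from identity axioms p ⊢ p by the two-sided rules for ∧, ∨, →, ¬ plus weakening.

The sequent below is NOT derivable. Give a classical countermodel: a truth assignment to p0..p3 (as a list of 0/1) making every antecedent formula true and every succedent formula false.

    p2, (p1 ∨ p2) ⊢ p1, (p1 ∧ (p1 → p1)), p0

Truth-table refutation:
  v=0000: Γ:[p2=F, (p1 ∨ p2)=F] Δ:[p1=F, (p1 ∧ (p1 → p1))=F, p0=F] refutes=False
  v=0001: Γ:[p2=F, (p1 ∨ p2)=F] Δ:[p1=F, (p1 ∧ (p1 → p1))=F, p0=F] refutes=False
  v=0010: Γ:[p2=T, (p1 ∨ p2)=T] Δ:[p1=F, (p1 ∧ (p1 → p1))=F, p0=F] refutes=True  ← countermodel

Result: [0, 0, 1, 0]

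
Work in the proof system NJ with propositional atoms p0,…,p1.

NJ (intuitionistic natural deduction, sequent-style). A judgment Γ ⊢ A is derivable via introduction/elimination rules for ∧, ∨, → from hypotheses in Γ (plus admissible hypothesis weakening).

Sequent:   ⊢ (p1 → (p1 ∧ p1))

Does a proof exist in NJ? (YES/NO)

Derivation (root first):
[→I]  ⊢ (p1 → (p1 ∧ p1))
  [∧I] p1 ⊢ (p1 ∧ p1)
    [Ax] p1 ⊢ p1
    [Ax] p1 ⊢ p1

Result: YES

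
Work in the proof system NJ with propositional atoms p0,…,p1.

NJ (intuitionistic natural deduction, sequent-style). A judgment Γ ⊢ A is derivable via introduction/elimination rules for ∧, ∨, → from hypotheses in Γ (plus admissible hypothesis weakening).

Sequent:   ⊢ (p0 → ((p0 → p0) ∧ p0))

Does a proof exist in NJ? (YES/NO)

Derivation (root first):
[→I]  ⊢ (p0 → ((p0 → p0) ∧ p0))
  [∧I] p0 ⊢ ((p0 → p0) ∧ p0)
    [→I]  ⊢ (p0 → p0)
      [Ax] p0 ⊢ p0
    [Ax] p0 ⊢ p0

Result: YES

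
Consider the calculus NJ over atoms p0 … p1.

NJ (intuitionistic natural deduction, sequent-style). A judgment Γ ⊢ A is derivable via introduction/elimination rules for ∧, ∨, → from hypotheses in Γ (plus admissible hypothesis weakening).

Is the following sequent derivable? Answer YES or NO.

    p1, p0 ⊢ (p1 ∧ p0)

Proof tree:
[∧I] p1, p0 ⊢ (p1 ∧ p0)
  [Ax] p1 ⊢ p1
  [Wk] p0, p1 ⊢ p0
    [Ax] p0 ⊢ p0

Result: YES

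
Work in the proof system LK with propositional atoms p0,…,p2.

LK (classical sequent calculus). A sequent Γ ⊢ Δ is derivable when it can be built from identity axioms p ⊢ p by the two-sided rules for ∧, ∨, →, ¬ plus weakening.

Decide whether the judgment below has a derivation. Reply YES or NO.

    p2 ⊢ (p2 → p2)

Proof tree:
[→R] p2 ⊢ (p2 → p2)
  [WL] p2, p2 ⊢ p2
    [Ax] p2 ⊢ p2

Result: YES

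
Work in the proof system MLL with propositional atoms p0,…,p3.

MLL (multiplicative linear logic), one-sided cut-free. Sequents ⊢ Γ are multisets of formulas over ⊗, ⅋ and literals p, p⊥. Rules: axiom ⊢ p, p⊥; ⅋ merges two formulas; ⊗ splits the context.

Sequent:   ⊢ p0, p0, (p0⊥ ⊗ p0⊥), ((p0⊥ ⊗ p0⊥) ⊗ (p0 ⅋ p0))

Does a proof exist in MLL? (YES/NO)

Derivation (root first):
[⊗]  ⊢ p0, p0, (p0⊥ ⊗ p0⊥), ((p0⊥ ⊗ p0⊥) ⊗ (p0 ⅋ p0))
  [⊗]  ⊢ p0, p0, (p0⊥ ⊗ p0⊥)
    [Ax]  ⊢ p0, p0⊥
    [Ax]  ⊢ p0, p0⊥
  [⅋]  ⊢ (p0⊥ ⊗ p0⊥), (p0 ⅋ p0)
    [⊗]  ⊢ p0, p0, (p0⊥ ⊗ p0⊥)
      [Ax]  ⊢ p0, p0⊥
      [Ax]  ⊢ p0, p0⊥

Result: YES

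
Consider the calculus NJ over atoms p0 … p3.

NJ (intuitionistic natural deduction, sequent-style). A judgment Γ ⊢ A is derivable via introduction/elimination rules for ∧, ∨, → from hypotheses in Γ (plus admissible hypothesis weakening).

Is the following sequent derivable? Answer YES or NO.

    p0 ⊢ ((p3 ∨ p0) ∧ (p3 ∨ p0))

Derivation trace:
[∧I] p0 ⊢ ((p3 ∨ p0) ∧ (p3 ∨ p0))
  [∨I₂] p0 ⊢ (p3 ∨ p0)
    [Ax] p0 ⊢ p0
  [∨I₂] p0 ⊢ (p3 ∨ p0)
    [Ax] p0 ⊢ p0

Result: YES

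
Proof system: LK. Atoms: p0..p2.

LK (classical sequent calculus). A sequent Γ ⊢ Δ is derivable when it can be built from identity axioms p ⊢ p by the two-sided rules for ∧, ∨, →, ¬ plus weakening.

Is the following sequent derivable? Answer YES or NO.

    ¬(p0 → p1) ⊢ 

Search for a countermodel by truth-table:
  v=000: Γ:[¬(p0 → p1)=F] Δ:[] refutes=False
  v=001: Γ:[¬(p0 → p1)=F] Δ:[] refutes=False
  v=010: Γ:[¬(p0 → p1)=F] Δ:[] refutes=False
  v=011: Γ:[¬(p0 → p1)=F] Δ:[] refutes=False
  v=100: Γ:[¬(p0 → p1)=T] Δ:[] refutes=True  ← countermodel

Result: NO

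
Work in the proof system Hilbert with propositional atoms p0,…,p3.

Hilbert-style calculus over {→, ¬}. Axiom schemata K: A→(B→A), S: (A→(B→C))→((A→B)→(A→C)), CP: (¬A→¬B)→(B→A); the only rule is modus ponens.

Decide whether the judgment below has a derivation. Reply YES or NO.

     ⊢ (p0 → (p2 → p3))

Search for a countermodel by truth-table:
  v=0000: Γ:[] Δ:[(p0 → (p2 → p3))=T] refutes=False
  v=0001: Γ:[] Δ:[(p0 → (p2 → p3))=T] refutes=False
  v=0010: Γ:[] Δ:[(p0 → (p2 → p3))=T] refutes=False
  v=0011: Γ:[] Δ:[(p0 → (p2 → p3))=T] refutes=False
  v=0100: Γ:[] Δ:[(p0 → (p2 → p3))=T] refutes=False
  v=0101: Γ:[] Δ:[(p0 → (p2 → p3))=T] refutes=False
  v=0110: Γ:[] Δ:[(p0 → (p2 → p3))=T] refutes=False
  v=0111: Γ:[] Δ:[(p0 → (p2 → p3))=T] refutes=False
  v=1000: Γ:[] Δ:[(p0 → (p2 → p3))=T] refutes=False
  v=1001: Γ:[] Δ:[(p0 → (p2 → p3))=T] refutes=False
  v=1010: Γ:[] Δ:[(p0 → (p2 → p3))=F] refutes=True  ← countermodel

Result: NO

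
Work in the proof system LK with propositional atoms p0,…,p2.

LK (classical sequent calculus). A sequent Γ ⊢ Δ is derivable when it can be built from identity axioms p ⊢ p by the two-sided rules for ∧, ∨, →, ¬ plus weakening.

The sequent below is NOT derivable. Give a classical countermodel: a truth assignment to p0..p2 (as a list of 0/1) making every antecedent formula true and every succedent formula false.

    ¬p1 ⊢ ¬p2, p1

Search for a countermodel by truth-table:
  v=000: Γ:[¬p1=T] Δ:[¬p2=T, p1=F] refutes=False
  v=001: Γ:[¬p1=T] Δ:[¬p2=F, p1=F] refutes=True  ← countermodel

Result: [0, 0, 1]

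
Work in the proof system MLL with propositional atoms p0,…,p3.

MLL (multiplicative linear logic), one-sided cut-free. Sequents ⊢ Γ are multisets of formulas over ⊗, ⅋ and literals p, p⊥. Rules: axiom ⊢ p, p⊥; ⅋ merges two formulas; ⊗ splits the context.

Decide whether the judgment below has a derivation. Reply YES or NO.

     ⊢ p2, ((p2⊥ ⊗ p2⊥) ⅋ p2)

Proof tree:
[⅋]  ⊢ p2, ((p2⊥ ⊗ p2⊥) ⅋ p2)
  [⊗]  ⊢ p2, p2, (p2⊥ ⊗ p2⊥)
    [Ax]  ⊢ p2, p2⊥
    [Ax]  ⊢ p2, p2⊥

Result: YES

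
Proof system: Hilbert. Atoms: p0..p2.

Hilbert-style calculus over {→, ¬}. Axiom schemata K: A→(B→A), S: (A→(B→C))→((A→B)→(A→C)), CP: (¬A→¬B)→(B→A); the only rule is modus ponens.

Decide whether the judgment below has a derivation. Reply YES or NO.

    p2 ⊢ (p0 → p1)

Truth-table refutation:
  v=000: Γ:[p2=F] Δ:[(p0 → p1)=T] refutes=False
  v=001: Γ:[p2=T] Δ:[(p0 → p1)=T] refutes=False
  v=010: Γ:[p2=F] Δ:[(p0 → p1)=T] refutes=False
  v=011: Γ:[p2=T] Δ:[(p0 → p1)=T] refutes=False
  v=100: Γ:[p2=F] Δ:[(p0 → p1)=F] refutes=False
  v=101: Γ:[p2=T] Δ:[(p0 → p1)=F] refutes=True  ← countermodel

Result: NO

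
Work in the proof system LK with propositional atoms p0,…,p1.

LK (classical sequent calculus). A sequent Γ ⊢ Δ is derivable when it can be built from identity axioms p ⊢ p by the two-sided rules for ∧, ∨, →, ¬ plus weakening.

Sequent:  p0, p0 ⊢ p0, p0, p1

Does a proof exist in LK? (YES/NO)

Proof tree:
[WR] p0, p0 ⊢ p0, p0, p1
  [WR] p0, p0 ⊢ p0, p0
    [WL] p0, p0 ⊢ p0
      [Ax] p0 ⊢ p0

Result: YES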